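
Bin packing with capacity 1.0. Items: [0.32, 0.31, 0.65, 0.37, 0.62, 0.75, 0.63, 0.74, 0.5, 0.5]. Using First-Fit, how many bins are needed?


Place items sequentially using First-Fit:
  Item 0.32 -> new Bin 1
  Item 0.31 -> Bin 1 (now 0.63)
  Item 0.65 -> new Bin 2
  Item 0.37 -> Bin 1 (now 1.0)
  Item 0.62 -> new Bin 3
  Item 0.75 -> new Bin 4
  Item 0.63 -> new Bin 5
  Item 0.74 -> new Bin 6
  Item 0.5 -> new Bin 7
  Item 0.5 -> Bin 7 (now 1.0)
Total bins used = 7

7


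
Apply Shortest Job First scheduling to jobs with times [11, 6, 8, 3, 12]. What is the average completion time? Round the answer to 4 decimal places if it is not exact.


SJF order (ascending): [3, 6, 8, 11, 12]
Completion times:
  Job 1: burst=3, C=3
  Job 2: burst=6, C=9
  Job 3: burst=8, C=17
  Job 4: burst=11, C=28
  Job 5: burst=12, C=40
Average completion = 97/5 = 19.4

19.4


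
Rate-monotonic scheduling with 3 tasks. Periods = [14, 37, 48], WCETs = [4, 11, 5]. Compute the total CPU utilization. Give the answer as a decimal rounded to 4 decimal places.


Compute individual utilizations (exact fractions):
  Task 1: C/T = 4/14 = 2/7 (approx. 0.2857)
  Task 2: C/T = 11/37 (approx. 0.2973)
  Task 3: C/T = 5/48 (approx. 0.1042)
Total utilization U = 2/7 + 11/37 + 5/48 = 8543/12432
Rounded to 4 decimal places: U = 0.6872
RM (Liu & Layland) bound for 3 tasks = 0.779763; compare with U = 8543/12432 (approx. 0.687178)
U <= bound, so schedulable by RM sufficient condition.

0.6872


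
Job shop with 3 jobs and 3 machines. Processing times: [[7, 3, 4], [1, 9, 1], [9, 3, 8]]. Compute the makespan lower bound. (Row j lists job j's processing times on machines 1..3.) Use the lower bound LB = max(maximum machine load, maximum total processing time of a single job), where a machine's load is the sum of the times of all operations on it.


Machine loads:
  Machine 1: 7 + 1 + 9 = 17
  Machine 2: 3 + 9 + 3 = 15
  Machine 3: 4 + 1 + 8 = 13
Max machine load = 17
Job totals:
  Job 1: 14
  Job 2: 11
  Job 3: 20
Max job total = 20
Lower bound = max(17, 20) = 20

20


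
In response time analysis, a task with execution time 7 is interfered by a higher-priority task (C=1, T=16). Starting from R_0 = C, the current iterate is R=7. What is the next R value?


R_next = C + ceil(R_prev / T_hp) * C_hp
ceil(7 / 16) = ceil(0.4375) = 1
Interference = 1 * 1 = 1
R_next = 7 + 1 = 8

8


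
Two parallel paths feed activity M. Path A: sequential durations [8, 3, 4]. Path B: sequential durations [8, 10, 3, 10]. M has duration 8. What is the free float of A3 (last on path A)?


ES(A3) = sum of predecessors on chain A = 11
EF(A3) = ES + duration = 11 + 4 = 15
Successor of A3 is M. ES(M) = max(sum(A), sum(B)) = max(15, 31) = 31
Free float = ES(successor) - EF(current) = 31 - 15 = 16

16


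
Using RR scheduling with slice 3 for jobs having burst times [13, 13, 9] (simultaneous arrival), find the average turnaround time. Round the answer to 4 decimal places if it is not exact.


Time quantum = 3
Execution trace:
  J1 runs 3 units, time = 3
  J2 runs 3 units, time = 6
  J3 runs 3 units, time = 9
  J1 runs 3 units, time = 12
  J2 runs 3 units, time = 15
  J3 runs 3 units, time = 18
  J1 runs 3 units, time = 21
  J2 runs 3 units, time = 24
  J3 runs 3 units, time = 27
  J1 runs 3 units, time = 30
  J2 runs 3 units, time = 33
  J1 runs 1 units, time = 34
  J2 runs 1 units, time = 35
Finish times: [34, 35, 27]
Average turnaround = 96/3 = 32.0

32.0


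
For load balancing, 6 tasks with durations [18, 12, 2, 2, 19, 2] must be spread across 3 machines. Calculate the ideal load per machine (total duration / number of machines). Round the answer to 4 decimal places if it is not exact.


Total processing time = 18 + 12 + 2 + 2 + 19 + 2 = 55
Number of machines = 3
Ideal balanced load = 55 / 3 = 18.3333

18.3333


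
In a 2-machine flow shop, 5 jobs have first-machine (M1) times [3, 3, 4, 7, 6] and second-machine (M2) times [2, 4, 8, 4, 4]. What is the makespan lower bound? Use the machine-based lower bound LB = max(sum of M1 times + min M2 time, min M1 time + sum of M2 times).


LB1 = sum(M1 times) + min(M2 times) = 23 + 2 = 25
LB2 = min(M1 times) + sum(M2 times) = 3 + 22 = 25
Lower bound = max(LB1, LB2) = max(25, 25) = 25

25


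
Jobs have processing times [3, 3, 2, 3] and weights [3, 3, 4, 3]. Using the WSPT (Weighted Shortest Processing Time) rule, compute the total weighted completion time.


Compute p/w ratios and sort ascending (WSPT): [(2, 4), (3, 3), (3, 3), (3, 3)]
Compute weighted completion times:
  Job (p=2,w=4): C=2, w*C=4*2=8
  Job (p=3,w=3): C=5, w*C=3*5=15
  Job (p=3,w=3): C=8, w*C=3*8=24
  Job (p=3,w=3): C=11, w*C=3*11=33
Total weighted completion time = 80

80


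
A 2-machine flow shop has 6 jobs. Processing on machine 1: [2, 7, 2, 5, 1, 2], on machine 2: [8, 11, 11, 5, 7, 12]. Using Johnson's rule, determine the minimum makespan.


Apply Johnson's rule:
  Group 1 (a <= b): [(5, 1, 7), (1, 2, 8), (3, 2, 11), (6, 2, 12), (4, 5, 5), (2, 7, 11)]
  Group 2 (a > b): []
Optimal job order: [5, 1, 3, 6, 4, 2]
Schedule:
  Job 5: M1 done at 1, M2 done at 8
  Job 1: M1 done at 3, M2 done at 16
  Job 3: M1 done at 5, M2 done at 27
  Job 6: M1 done at 7, M2 done at 39
  Job 4: M1 done at 12, M2 done at 44
  Job 2: M1 done at 19, M2 done at 55
Makespan = 55

55


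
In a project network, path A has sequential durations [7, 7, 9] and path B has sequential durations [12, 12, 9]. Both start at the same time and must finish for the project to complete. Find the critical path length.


Path A total = 7 + 7 + 9 = 23
Path B total = 12 + 12 + 9 = 33
Critical path = longest path = max(23, 33) = 33

33


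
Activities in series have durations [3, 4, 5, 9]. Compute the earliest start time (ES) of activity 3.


Activity 3 starts after activities 1 through 2 complete.
Predecessor durations: [3, 4]
ES = 3 + 4 = 7

7


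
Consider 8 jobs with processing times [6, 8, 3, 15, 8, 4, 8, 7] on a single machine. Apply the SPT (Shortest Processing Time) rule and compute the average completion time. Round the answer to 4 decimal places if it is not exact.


Sort jobs by processing time (SPT order): [3, 4, 6, 7, 8, 8, 8, 15]
Compute completion times sequentially:
  Job 1: processing = 3, completes at 3
  Job 2: processing = 4, completes at 7
  Job 3: processing = 6, completes at 13
  Job 4: processing = 7, completes at 20
  Job 5: processing = 8, completes at 28
  Job 6: processing = 8, completes at 36
  Job 7: processing = 8, completes at 44
  Job 8: processing = 15, completes at 59
Sum of completion times = 210
Average completion time = 210/8 = 26.25

26.25


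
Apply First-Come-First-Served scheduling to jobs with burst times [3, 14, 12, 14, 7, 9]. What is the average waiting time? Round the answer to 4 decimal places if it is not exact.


FCFS order (as given): [3, 14, 12, 14, 7, 9]
Waiting times:
  Job 1: wait = 0
  Job 2: wait = 3
  Job 3: wait = 17
  Job 4: wait = 29
  Job 5: wait = 43
  Job 6: wait = 50
Sum of waiting times = 142
Average waiting time = 142/6 = 23.6667

23.6667


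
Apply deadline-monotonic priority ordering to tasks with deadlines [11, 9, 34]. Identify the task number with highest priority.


Sort tasks by relative deadline (ascending):
  Task 2: deadline = 9
  Task 1: deadline = 11
  Task 3: deadline = 34
Priority order (highest first): [2, 1, 3]
Highest priority task = 2

2


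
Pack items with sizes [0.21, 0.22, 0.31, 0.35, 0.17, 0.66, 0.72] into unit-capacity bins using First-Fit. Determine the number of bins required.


Place items sequentially using First-Fit:
  Item 0.21 -> new Bin 1
  Item 0.22 -> Bin 1 (now 0.43)
  Item 0.31 -> Bin 1 (now 0.74)
  Item 0.35 -> new Bin 2
  Item 0.17 -> Bin 1 (now 0.91)
  Item 0.66 -> new Bin 3
  Item 0.72 -> new Bin 4
Total bins used = 4

4


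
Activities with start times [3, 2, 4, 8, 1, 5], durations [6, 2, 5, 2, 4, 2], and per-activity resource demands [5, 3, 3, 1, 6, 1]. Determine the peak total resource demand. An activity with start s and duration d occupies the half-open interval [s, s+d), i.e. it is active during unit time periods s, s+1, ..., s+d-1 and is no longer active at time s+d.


Each activity i is active on [start_i, start_i + duration_i).
Compute total resource usage per time slot:
  t=0: active resources = [], total = 0
  t=1: active resources = [6], total = 6
  t=2: active resources = [3, 6], total = 9
  t=3: active resources = [5, 3, 6], total = 14
  t=4: active resources = [5, 3, 6], total = 14
  t=5: active resources = [5, 3, 1], total = 9
  t=6: active resources = [5, 3, 1], total = 9
  t=7: active resources = [5, 3], total = 8
  t=8: active resources = [5, 3, 1], total = 9
  t=9: active resources = [1], total = 1
Peak resource demand = 14

14


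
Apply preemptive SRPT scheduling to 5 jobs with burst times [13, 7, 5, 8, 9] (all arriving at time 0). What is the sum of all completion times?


Since all jobs arrive at t=0, SRPT equals SPT ordering.
SPT order: [5, 7, 8, 9, 13]
Completion times:
  Job 1: p=5, C=5
  Job 2: p=7, C=12
  Job 3: p=8, C=20
  Job 4: p=9, C=29
  Job 5: p=13, C=42
Total completion time = 5 + 12 + 20 + 29 + 42 = 108

108


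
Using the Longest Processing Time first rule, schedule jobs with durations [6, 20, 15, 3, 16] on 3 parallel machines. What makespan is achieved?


Sort jobs in decreasing order (LPT): [20, 16, 15, 6, 3]
Assign each job to the least loaded machine:
  Machine 1: jobs [20], load = 20
  Machine 2: jobs [16, 3], load = 19
  Machine 3: jobs [15, 6], load = 21
Makespan = max load = 21

21


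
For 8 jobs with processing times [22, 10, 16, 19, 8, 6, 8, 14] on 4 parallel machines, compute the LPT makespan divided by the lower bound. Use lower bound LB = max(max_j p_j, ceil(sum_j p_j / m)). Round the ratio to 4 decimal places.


LPT order: [22, 19, 16, 14, 10, 8, 8, 6]
Machine loads after assignment: [28, 27, 24, 24]
LPT makespan = 28
Lower bound = max(max_job, ceil(total/4)) = max(22, 26) = 26
Ratio = 28 / 26 = 1.0769

1.0769


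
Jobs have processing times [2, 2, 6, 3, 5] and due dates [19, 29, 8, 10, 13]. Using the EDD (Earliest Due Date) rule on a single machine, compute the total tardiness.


Sort by due date (EDD order): [(6, 8), (3, 10), (5, 13), (2, 19), (2, 29)]
Compute completion times and tardiness:
  Job 1: p=6, d=8, C=6, tardiness=max(0,6-8)=0
  Job 2: p=3, d=10, C=9, tardiness=max(0,9-10)=0
  Job 3: p=5, d=13, C=14, tardiness=max(0,14-13)=1
  Job 4: p=2, d=19, C=16, tardiness=max(0,16-19)=0
  Job 5: p=2, d=29, C=18, tardiness=max(0,18-29)=0
Total tardiness = 1

1


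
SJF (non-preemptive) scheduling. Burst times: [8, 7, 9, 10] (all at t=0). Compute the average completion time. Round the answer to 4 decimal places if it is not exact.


SJF order (ascending): [7, 8, 9, 10]
Completion times:
  Job 1: burst=7, C=7
  Job 2: burst=8, C=15
  Job 3: burst=9, C=24
  Job 4: burst=10, C=34
Average completion = 80/4 = 20.0

20.0


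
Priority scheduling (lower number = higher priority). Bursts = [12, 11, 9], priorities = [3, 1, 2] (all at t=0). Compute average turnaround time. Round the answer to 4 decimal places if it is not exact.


Sort by priority (ascending = highest first):
Order: [(1, 11), (2, 9), (3, 12)]
Completion times:
  Priority 1, burst=11, C=11
  Priority 2, burst=9, C=20
  Priority 3, burst=12, C=32
Average turnaround = 63/3 = 21.0

21.0


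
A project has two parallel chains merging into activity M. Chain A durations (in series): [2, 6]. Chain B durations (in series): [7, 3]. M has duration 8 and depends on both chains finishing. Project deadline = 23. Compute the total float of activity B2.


Forward pass: ES(B2) = sum of predecessors on chain B = 7
EF = ES + duration = 7 + 3 = 10
Backward pass: LF(M) = deadline = 23; LS(M) = 23 - 8 = 15
LF(B2) = LS(M) - sum(successors on chain B) = 15 - 0 = 15
LS = LF - duration = 15 - 3 = 12
Total float = LS - ES = 12 - 7 = 5

5


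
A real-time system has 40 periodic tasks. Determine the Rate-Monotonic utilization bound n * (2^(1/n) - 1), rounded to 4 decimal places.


Compute 2^(1/40) = 1.0174796921
Subtract 1: 1.0174796921 - 1 = 0.0174796921
Multiply by n: 40 * 0.0174796921 = 0.6991876840
Round to 4 dp: 0.6992

0.6992


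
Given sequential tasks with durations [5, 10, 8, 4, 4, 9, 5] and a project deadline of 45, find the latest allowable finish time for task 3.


LF(activity 3) = deadline - sum of successor durations
Successors: activities 4 through 7 with durations [4, 4, 9, 5]
Sum of successor durations = 22
LF = 45 - 22 = 23

23


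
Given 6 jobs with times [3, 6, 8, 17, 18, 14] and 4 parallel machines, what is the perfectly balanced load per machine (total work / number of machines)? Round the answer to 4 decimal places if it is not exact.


Total processing time = 3 + 6 + 8 + 17 + 18 + 14 = 66
Number of machines = 4
Ideal balanced load = 66 / 4 = 16.5

16.5


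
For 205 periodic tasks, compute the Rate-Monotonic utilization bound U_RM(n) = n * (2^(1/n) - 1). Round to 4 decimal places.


Compute 2^(1/205) = 1.0033869285
Subtract 1: 1.0033869285 - 1 = 0.0033869285
Multiply by n: 205 * 0.0033869285 = 0.6943203425
Round to 4 dp: 0.6943

0.6943


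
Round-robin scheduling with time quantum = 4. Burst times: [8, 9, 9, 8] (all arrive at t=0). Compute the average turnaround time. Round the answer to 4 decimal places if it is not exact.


Time quantum = 4
Execution trace:
  J1 runs 4 units, time = 4
  J2 runs 4 units, time = 8
  J3 runs 4 units, time = 12
  J4 runs 4 units, time = 16
  J1 runs 4 units, time = 20
  J2 runs 4 units, time = 24
  J3 runs 4 units, time = 28
  J4 runs 4 units, time = 32
  J2 runs 1 units, time = 33
  J3 runs 1 units, time = 34
Finish times: [20, 33, 34, 32]
Average turnaround = 119/4 = 29.75

29.75


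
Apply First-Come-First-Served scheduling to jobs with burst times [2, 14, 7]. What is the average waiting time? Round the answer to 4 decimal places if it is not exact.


FCFS order (as given): [2, 14, 7]
Waiting times:
  Job 1: wait = 0
  Job 2: wait = 2
  Job 3: wait = 16
Sum of waiting times = 18
Average waiting time = 18/3 = 6.0

6.0


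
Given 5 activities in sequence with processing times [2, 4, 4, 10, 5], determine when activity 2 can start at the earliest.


Activity 2 starts after activities 1 through 1 complete.
Predecessor durations: [2]
ES = 2 = 2

2


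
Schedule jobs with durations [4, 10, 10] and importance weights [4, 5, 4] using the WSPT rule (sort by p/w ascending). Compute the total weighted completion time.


Compute p/w ratios and sort ascending (WSPT): [(4, 4), (10, 5), (10, 4)]
Compute weighted completion times:
  Job (p=4,w=4): C=4, w*C=4*4=16
  Job (p=10,w=5): C=14, w*C=5*14=70
  Job (p=10,w=4): C=24, w*C=4*24=96
Total weighted completion time = 182

182


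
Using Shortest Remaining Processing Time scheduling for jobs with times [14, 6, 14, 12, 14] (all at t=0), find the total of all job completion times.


Since all jobs arrive at t=0, SRPT equals SPT ordering.
SPT order: [6, 12, 14, 14, 14]
Completion times:
  Job 1: p=6, C=6
  Job 2: p=12, C=18
  Job 3: p=14, C=32
  Job 4: p=14, C=46
  Job 5: p=14, C=60
Total completion time = 6 + 18 + 32 + 46 + 60 = 162

162


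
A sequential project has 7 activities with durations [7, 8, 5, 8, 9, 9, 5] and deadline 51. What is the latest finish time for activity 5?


LF(activity 5) = deadline - sum of successor durations
Successors: activities 6 through 7 with durations [9, 5]
Sum of successor durations = 14
LF = 51 - 14 = 37

37


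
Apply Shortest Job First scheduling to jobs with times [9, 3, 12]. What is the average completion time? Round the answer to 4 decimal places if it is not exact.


SJF order (ascending): [3, 9, 12]
Completion times:
  Job 1: burst=3, C=3
  Job 2: burst=9, C=12
  Job 3: burst=12, C=24
Average completion = 39/3 = 13.0

13.0


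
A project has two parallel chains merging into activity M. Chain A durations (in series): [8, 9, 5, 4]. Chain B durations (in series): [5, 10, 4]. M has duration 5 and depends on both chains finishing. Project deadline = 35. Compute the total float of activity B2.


Forward pass: ES(B2) = sum of predecessors on chain B = 5
EF = ES + duration = 5 + 10 = 15
Backward pass: LF(M) = deadline = 35; LS(M) = 35 - 5 = 30
LF(B2) = LS(M) - sum(successors on chain B) = 30 - 4 = 26
LS = LF - duration = 26 - 10 = 16
Total float = LS - ES = 16 - 5 = 11

11


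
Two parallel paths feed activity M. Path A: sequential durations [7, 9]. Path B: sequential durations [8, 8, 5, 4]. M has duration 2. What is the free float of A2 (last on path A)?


ES(A2) = sum of predecessors on chain A = 7
EF(A2) = ES + duration = 7 + 9 = 16
Successor of A2 is M. ES(M) = max(sum(A), sum(B)) = max(16, 25) = 25
Free float = ES(successor) - EF(current) = 25 - 16 = 9

9


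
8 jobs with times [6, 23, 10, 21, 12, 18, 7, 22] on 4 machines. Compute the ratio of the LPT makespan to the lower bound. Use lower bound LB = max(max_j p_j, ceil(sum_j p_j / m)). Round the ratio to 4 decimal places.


LPT order: [23, 22, 21, 18, 12, 10, 7, 6]
Machine loads after assignment: [29, 29, 31, 30]
LPT makespan = 31
Lower bound = max(max_job, ceil(total/4)) = max(23, 30) = 30
Ratio = 31 / 30 = 1.0333

1.0333


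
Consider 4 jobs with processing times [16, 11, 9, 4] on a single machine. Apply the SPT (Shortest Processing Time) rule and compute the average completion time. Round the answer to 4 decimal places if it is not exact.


Sort jobs by processing time (SPT order): [4, 9, 11, 16]
Compute completion times sequentially:
  Job 1: processing = 4, completes at 4
  Job 2: processing = 9, completes at 13
  Job 3: processing = 11, completes at 24
  Job 4: processing = 16, completes at 40
Sum of completion times = 81
Average completion time = 81/4 = 20.25

20.25


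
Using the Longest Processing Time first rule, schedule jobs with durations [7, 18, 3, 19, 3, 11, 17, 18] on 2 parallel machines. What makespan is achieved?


Sort jobs in decreasing order (LPT): [19, 18, 18, 17, 11, 7, 3, 3]
Assign each job to the least loaded machine:
  Machine 1: jobs [19, 17, 11], load = 47
  Machine 2: jobs [18, 18, 7, 3, 3], load = 49
Makespan = max load = 49

49


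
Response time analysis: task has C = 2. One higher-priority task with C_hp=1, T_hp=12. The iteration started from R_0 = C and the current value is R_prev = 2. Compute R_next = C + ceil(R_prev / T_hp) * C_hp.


R_next = C + ceil(R_prev / T_hp) * C_hp
ceil(2 / 12) = ceil(0.1667) = 1
Interference = 1 * 1 = 1
R_next = 2 + 1 = 3

3


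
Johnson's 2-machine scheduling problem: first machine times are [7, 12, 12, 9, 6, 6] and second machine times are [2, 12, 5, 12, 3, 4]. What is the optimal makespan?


Apply Johnson's rule:
  Group 1 (a <= b): [(4, 9, 12), (2, 12, 12)]
  Group 2 (a > b): [(3, 12, 5), (6, 6, 4), (5, 6, 3), (1, 7, 2)]
Optimal job order: [4, 2, 3, 6, 5, 1]
Schedule:
  Job 4: M1 done at 9, M2 done at 21
  Job 2: M1 done at 21, M2 done at 33
  Job 3: M1 done at 33, M2 done at 38
  Job 6: M1 done at 39, M2 done at 43
  Job 5: M1 done at 45, M2 done at 48
  Job 1: M1 done at 52, M2 done at 54
Makespan = 54

54


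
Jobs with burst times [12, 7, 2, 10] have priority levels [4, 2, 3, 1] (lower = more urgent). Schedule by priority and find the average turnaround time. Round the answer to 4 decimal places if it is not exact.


Sort by priority (ascending = highest first):
Order: [(1, 10), (2, 7), (3, 2), (4, 12)]
Completion times:
  Priority 1, burst=10, C=10
  Priority 2, burst=7, C=17
  Priority 3, burst=2, C=19
  Priority 4, burst=12, C=31
Average turnaround = 77/4 = 19.25

19.25


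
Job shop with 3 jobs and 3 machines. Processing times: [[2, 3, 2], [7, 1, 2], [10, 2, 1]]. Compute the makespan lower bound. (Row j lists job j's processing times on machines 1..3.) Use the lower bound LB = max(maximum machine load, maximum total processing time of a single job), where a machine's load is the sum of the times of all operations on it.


Machine loads:
  Machine 1: 2 + 7 + 10 = 19
  Machine 2: 3 + 1 + 2 = 6
  Machine 3: 2 + 2 + 1 = 5
Max machine load = 19
Job totals:
  Job 1: 7
  Job 2: 10
  Job 3: 13
Max job total = 13
Lower bound = max(19, 13) = 19

19


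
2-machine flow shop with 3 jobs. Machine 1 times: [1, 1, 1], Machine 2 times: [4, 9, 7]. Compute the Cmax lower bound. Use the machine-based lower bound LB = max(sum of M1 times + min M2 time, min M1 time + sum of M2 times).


LB1 = sum(M1 times) + min(M2 times) = 3 + 4 = 7
LB2 = min(M1 times) + sum(M2 times) = 1 + 20 = 21
Lower bound = max(LB1, LB2) = max(7, 21) = 21

21


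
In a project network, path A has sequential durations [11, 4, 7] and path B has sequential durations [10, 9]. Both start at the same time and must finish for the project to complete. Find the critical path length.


Path A total = 11 + 4 + 7 = 22
Path B total = 10 + 9 = 19
Critical path = longest path = max(22, 19) = 22

22


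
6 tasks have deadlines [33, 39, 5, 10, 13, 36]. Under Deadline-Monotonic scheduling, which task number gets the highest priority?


Sort tasks by relative deadline (ascending):
  Task 3: deadline = 5
  Task 4: deadline = 10
  Task 5: deadline = 13
  Task 1: deadline = 33
  Task 6: deadline = 36
  Task 2: deadline = 39
Priority order (highest first): [3, 4, 5, 1, 6, 2]
Highest priority task = 3

3


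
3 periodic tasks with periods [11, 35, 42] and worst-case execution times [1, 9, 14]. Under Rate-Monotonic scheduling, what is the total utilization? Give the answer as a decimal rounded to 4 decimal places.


Compute individual utilizations (exact fractions):
  Task 1: C/T = 1/11 (approx. 0.0909)
  Task 2: C/T = 9/35 (approx. 0.2571)
  Task 3: C/T = 14/42 = 1/3 (approx. 0.3333)
Total utilization U = 1/11 + 9/35 + 1/3 = 787/1155
Rounded to 4 decimal places: U = 0.6814
RM (Liu & Layland) bound for 3 tasks = 0.779763; compare with U = 787/1155 (approx. 0.681385)
U <= bound, so schedulable by RM sufficient condition.

0.6814


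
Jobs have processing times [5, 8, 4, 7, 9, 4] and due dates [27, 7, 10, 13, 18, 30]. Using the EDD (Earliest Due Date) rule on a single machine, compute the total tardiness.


Sort by due date (EDD order): [(8, 7), (4, 10), (7, 13), (9, 18), (5, 27), (4, 30)]
Compute completion times and tardiness:
  Job 1: p=8, d=7, C=8, tardiness=max(0,8-7)=1
  Job 2: p=4, d=10, C=12, tardiness=max(0,12-10)=2
  Job 3: p=7, d=13, C=19, tardiness=max(0,19-13)=6
  Job 4: p=9, d=18, C=28, tardiness=max(0,28-18)=10
  Job 5: p=5, d=27, C=33, tardiness=max(0,33-27)=6
  Job 6: p=4, d=30, C=37, tardiness=max(0,37-30)=7
Total tardiness = 32

32


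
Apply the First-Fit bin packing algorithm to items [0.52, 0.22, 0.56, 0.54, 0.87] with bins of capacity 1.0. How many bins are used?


Place items sequentially using First-Fit:
  Item 0.52 -> new Bin 1
  Item 0.22 -> Bin 1 (now 0.74)
  Item 0.56 -> new Bin 2
  Item 0.54 -> new Bin 3
  Item 0.87 -> new Bin 4
Total bins used = 4

4


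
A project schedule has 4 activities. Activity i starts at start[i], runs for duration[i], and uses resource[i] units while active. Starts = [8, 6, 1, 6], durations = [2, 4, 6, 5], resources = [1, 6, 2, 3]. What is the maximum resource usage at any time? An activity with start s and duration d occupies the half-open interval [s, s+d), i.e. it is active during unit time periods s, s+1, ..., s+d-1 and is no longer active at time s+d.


Each activity i is active on [start_i, start_i + duration_i).
Compute total resource usage per time slot:
  t=0: active resources = [], total = 0
  t=1: active resources = [2], total = 2
  t=2: active resources = [2], total = 2
  t=3: active resources = [2], total = 2
  t=4: active resources = [2], total = 2
  t=5: active resources = [2], total = 2
  t=6: active resources = [6, 2, 3], total = 11
  t=7: active resources = [6, 3], total = 9
  t=8: active resources = [1, 6, 3], total = 10
  t=9: active resources = [1, 6, 3], total = 10
  t=10: active resources = [3], total = 3
Peak resource demand = 11

11


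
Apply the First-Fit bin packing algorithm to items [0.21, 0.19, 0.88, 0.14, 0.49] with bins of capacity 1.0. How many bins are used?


Place items sequentially using First-Fit:
  Item 0.21 -> new Bin 1
  Item 0.19 -> Bin 1 (now 0.4)
  Item 0.88 -> new Bin 2
  Item 0.14 -> Bin 1 (now 0.54)
  Item 0.49 -> new Bin 3
Total bins used = 3

3


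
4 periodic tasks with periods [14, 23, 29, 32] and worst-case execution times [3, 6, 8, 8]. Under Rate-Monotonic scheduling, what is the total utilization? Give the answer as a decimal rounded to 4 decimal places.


Compute individual utilizations (exact fractions):
  Task 1: C/T = 3/14 (approx. 0.2143)
  Task 2: C/T = 6/23 (approx. 0.2609)
  Task 3: C/T = 8/29 (approx. 0.2759)
  Task 4: C/T = 8/32 = 1/4 (approx. 0.25)
Total utilization U = 3/14 + 6/23 + 8/29 + 1/4 = 18695/18676
Rounded to 4 decimal places: U = 1.0010
RM (Liu & Layland) bound for 4 tasks = 0.756828; compare with U = 18695/18676 (approx. 1.001017)
U > 1, so the task set is not schedulable (processor overloaded).

1.0010


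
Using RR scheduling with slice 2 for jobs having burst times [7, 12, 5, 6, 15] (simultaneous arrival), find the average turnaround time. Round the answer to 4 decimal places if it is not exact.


Time quantum = 2
Execution trace:
  J1 runs 2 units, time = 2
  J2 runs 2 units, time = 4
  J3 runs 2 units, time = 6
  J4 runs 2 units, time = 8
  J5 runs 2 units, time = 10
  J1 runs 2 units, time = 12
  J2 runs 2 units, time = 14
  J3 runs 2 units, time = 16
  J4 runs 2 units, time = 18
  J5 runs 2 units, time = 20
  J1 runs 2 units, time = 22
  J2 runs 2 units, time = 24
  J3 runs 1 units, time = 25
  J4 runs 2 units, time = 27
  J5 runs 2 units, time = 29
  J1 runs 1 units, time = 30
  J2 runs 2 units, time = 32
  J5 runs 2 units, time = 34
  J2 runs 2 units, time = 36
  J5 runs 2 units, time = 38
  J2 runs 2 units, time = 40
  J5 runs 2 units, time = 42
  J5 runs 2 units, time = 44
  J5 runs 1 units, time = 45
Finish times: [30, 40, 25, 27, 45]
Average turnaround = 167/5 = 33.4

33.4


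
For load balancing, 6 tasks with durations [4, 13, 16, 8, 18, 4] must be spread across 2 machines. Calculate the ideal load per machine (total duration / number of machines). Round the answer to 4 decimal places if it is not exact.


Total processing time = 4 + 13 + 16 + 8 + 18 + 4 = 63
Number of machines = 2
Ideal balanced load = 63 / 2 = 31.5

31.5


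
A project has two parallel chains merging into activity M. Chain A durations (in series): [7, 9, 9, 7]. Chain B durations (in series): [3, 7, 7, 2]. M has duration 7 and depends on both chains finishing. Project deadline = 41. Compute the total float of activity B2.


Forward pass: ES(B2) = sum of predecessors on chain B = 3
EF = ES + duration = 3 + 7 = 10
Backward pass: LF(M) = deadline = 41; LS(M) = 41 - 7 = 34
LF(B2) = LS(M) - sum(successors on chain B) = 34 - 9 = 25
LS = LF - duration = 25 - 7 = 18
Total float = LS - ES = 18 - 3 = 15

15


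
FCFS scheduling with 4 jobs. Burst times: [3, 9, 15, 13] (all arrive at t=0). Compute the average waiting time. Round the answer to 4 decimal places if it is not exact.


FCFS order (as given): [3, 9, 15, 13]
Waiting times:
  Job 1: wait = 0
  Job 2: wait = 3
  Job 3: wait = 12
  Job 4: wait = 27
Sum of waiting times = 42
Average waiting time = 42/4 = 10.5

10.5


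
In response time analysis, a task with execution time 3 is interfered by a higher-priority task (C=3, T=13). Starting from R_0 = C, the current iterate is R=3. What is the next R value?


R_next = C + ceil(R_prev / T_hp) * C_hp
ceil(3 / 13) = ceil(0.2308) = 1
Interference = 1 * 3 = 3
R_next = 3 + 3 = 6

6


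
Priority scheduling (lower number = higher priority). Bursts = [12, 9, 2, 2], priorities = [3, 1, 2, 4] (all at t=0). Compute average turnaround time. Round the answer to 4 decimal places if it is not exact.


Sort by priority (ascending = highest first):
Order: [(1, 9), (2, 2), (3, 12), (4, 2)]
Completion times:
  Priority 1, burst=9, C=9
  Priority 2, burst=2, C=11
  Priority 3, burst=12, C=23
  Priority 4, burst=2, C=25
Average turnaround = 68/4 = 17.0

17.0


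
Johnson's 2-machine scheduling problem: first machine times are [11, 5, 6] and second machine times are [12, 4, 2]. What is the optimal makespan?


Apply Johnson's rule:
  Group 1 (a <= b): [(1, 11, 12)]
  Group 2 (a > b): [(2, 5, 4), (3, 6, 2)]
Optimal job order: [1, 2, 3]
Schedule:
  Job 1: M1 done at 11, M2 done at 23
  Job 2: M1 done at 16, M2 done at 27
  Job 3: M1 done at 22, M2 done at 29
Makespan = 29

29


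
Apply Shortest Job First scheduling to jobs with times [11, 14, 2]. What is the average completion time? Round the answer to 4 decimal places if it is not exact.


SJF order (ascending): [2, 11, 14]
Completion times:
  Job 1: burst=2, C=2
  Job 2: burst=11, C=13
  Job 3: burst=14, C=27
Average completion = 42/3 = 14.0

14.0


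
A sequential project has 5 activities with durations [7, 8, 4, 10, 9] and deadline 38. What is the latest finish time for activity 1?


LF(activity 1) = deadline - sum of successor durations
Successors: activities 2 through 5 with durations [8, 4, 10, 9]
Sum of successor durations = 31
LF = 38 - 31 = 7

7


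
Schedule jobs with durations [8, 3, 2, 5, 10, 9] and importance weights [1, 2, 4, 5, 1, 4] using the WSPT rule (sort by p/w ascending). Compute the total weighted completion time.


Compute p/w ratios and sort ascending (WSPT): [(2, 4), (5, 5), (3, 2), (9, 4), (8, 1), (10, 1)]
Compute weighted completion times:
  Job (p=2,w=4): C=2, w*C=4*2=8
  Job (p=5,w=5): C=7, w*C=5*7=35
  Job (p=3,w=2): C=10, w*C=2*10=20
  Job (p=9,w=4): C=19, w*C=4*19=76
  Job (p=8,w=1): C=27, w*C=1*27=27
  Job (p=10,w=1): C=37, w*C=1*37=37
Total weighted completion time = 203

203


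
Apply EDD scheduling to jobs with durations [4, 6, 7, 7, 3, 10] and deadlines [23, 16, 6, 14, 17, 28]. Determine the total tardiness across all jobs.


Sort by due date (EDD order): [(7, 6), (7, 14), (6, 16), (3, 17), (4, 23), (10, 28)]
Compute completion times and tardiness:
  Job 1: p=7, d=6, C=7, tardiness=max(0,7-6)=1
  Job 2: p=7, d=14, C=14, tardiness=max(0,14-14)=0
  Job 3: p=6, d=16, C=20, tardiness=max(0,20-16)=4
  Job 4: p=3, d=17, C=23, tardiness=max(0,23-17)=6
  Job 5: p=4, d=23, C=27, tardiness=max(0,27-23)=4
  Job 6: p=10, d=28, C=37, tardiness=max(0,37-28)=9
Total tardiness = 24

24


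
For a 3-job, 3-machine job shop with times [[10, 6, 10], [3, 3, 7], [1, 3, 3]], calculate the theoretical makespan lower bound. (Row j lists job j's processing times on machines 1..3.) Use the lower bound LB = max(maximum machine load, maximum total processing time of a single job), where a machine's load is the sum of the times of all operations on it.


Machine loads:
  Machine 1: 10 + 3 + 1 = 14
  Machine 2: 6 + 3 + 3 = 12
  Machine 3: 10 + 7 + 3 = 20
Max machine load = 20
Job totals:
  Job 1: 26
  Job 2: 13
  Job 3: 7
Max job total = 26
Lower bound = max(20, 26) = 26

26


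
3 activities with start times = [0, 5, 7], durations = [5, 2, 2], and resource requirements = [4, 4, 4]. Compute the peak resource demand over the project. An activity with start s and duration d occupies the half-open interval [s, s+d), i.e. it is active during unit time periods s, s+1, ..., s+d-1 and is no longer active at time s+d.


Each activity i is active on [start_i, start_i + duration_i).
Compute total resource usage per time slot:
  t=0: active resources = [4], total = 4
  t=1: active resources = [4], total = 4
  t=2: active resources = [4], total = 4
  t=3: active resources = [4], total = 4
  t=4: active resources = [4], total = 4
  t=5: active resources = [4], total = 4
  t=6: active resources = [4], total = 4
  t=7: active resources = [4], total = 4
  t=8: active resources = [4], total = 4
Peak resource demand = 4

4


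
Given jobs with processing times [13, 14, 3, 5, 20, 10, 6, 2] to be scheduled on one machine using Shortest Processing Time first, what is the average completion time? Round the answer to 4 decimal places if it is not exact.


Sort jobs by processing time (SPT order): [2, 3, 5, 6, 10, 13, 14, 20]
Compute completion times sequentially:
  Job 1: processing = 2, completes at 2
  Job 2: processing = 3, completes at 5
  Job 3: processing = 5, completes at 10
  Job 4: processing = 6, completes at 16
  Job 5: processing = 10, completes at 26
  Job 6: processing = 13, completes at 39
  Job 7: processing = 14, completes at 53
  Job 8: processing = 20, completes at 73
Sum of completion times = 224
Average completion time = 224/8 = 28.0

28.0


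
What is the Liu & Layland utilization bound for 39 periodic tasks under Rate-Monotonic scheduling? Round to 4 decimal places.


Compute 2^(1/39) = 1.0179318843
Subtract 1: 1.0179318843 - 1 = 0.0179318843
Multiply by n: 39 * 0.0179318843 = 0.6993434877
Round to 4 dp: 0.6993

0.6993


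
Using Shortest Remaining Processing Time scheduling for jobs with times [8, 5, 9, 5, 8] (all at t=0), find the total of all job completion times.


Since all jobs arrive at t=0, SRPT equals SPT ordering.
SPT order: [5, 5, 8, 8, 9]
Completion times:
  Job 1: p=5, C=5
  Job 2: p=5, C=10
  Job 3: p=8, C=18
  Job 4: p=8, C=26
  Job 5: p=9, C=35
Total completion time = 5 + 10 + 18 + 26 + 35 = 94

94


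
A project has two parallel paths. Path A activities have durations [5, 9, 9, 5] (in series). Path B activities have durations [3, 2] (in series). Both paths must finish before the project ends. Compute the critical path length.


Path A total = 5 + 9 + 9 + 5 = 28
Path B total = 3 + 2 = 5
Critical path = longest path = max(28, 5) = 28

28


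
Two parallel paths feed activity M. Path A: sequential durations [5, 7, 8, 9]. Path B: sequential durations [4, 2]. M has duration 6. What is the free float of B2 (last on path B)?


ES(B2) = sum of predecessors on chain B = 4
EF(B2) = ES + duration = 4 + 2 = 6
Successor of B2 is M. ES(M) = max(sum(A), sum(B)) = max(29, 6) = 29
Free float = ES(successor) - EF(current) = 29 - 6 = 23

23


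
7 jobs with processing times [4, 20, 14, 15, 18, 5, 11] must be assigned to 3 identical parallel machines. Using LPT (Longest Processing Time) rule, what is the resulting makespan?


Sort jobs in decreasing order (LPT): [20, 18, 15, 14, 11, 5, 4]
Assign each job to the least loaded machine:
  Machine 1: jobs [20, 5, 4], load = 29
  Machine 2: jobs [18, 11], load = 29
  Machine 3: jobs [15, 14], load = 29
Makespan = max load = 29

29


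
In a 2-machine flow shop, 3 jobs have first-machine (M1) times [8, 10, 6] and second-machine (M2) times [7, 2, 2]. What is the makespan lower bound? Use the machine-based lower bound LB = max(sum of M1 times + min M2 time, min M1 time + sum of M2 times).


LB1 = sum(M1 times) + min(M2 times) = 24 + 2 = 26
LB2 = min(M1 times) + sum(M2 times) = 6 + 11 = 17
Lower bound = max(LB1, LB2) = max(26, 17) = 26

26


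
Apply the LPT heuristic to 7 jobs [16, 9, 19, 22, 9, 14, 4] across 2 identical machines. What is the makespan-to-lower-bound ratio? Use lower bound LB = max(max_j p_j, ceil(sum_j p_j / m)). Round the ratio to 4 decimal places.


LPT order: [22, 19, 16, 14, 9, 9, 4]
Machine loads after assignment: [45, 48]
LPT makespan = 48
Lower bound = max(max_job, ceil(total/2)) = max(22, 47) = 47
Ratio = 48 / 47 = 1.0213

1.0213


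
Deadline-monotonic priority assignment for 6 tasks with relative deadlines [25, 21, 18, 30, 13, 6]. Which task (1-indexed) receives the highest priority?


Sort tasks by relative deadline (ascending):
  Task 6: deadline = 6
  Task 5: deadline = 13
  Task 3: deadline = 18
  Task 2: deadline = 21
  Task 1: deadline = 25
  Task 4: deadline = 30
Priority order (highest first): [6, 5, 3, 2, 1, 4]
Highest priority task = 6

6


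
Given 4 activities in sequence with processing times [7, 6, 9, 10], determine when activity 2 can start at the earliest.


Activity 2 starts after activities 1 through 1 complete.
Predecessor durations: [7]
ES = 7 = 7

7


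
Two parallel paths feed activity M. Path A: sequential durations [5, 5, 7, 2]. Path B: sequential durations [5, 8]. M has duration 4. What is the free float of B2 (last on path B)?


ES(B2) = sum of predecessors on chain B = 5
EF(B2) = ES + duration = 5 + 8 = 13
Successor of B2 is M. ES(M) = max(sum(A), sum(B)) = max(19, 13) = 19
Free float = ES(successor) - EF(current) = 19 - 13 = 6

6


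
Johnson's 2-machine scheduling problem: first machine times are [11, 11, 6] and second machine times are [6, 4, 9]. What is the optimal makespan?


Apply Johnson's rule:
  Group 1 (a <= b): [(3, 6, 9)]
  Group 2 (a > b): [(1, 11, 6), (2, 11, 4)]
Optimal job order: [3, 1, 2]
Schedule:
  Job 3: M1 done at 6, M2 done at 15
  Job 1: M1 done at 17, M2 done at 23
  Job 2: M1 done at 28, M2 done at 32
Makespan = 32

32


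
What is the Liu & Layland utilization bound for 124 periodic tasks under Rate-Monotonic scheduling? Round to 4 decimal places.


Compute 2^(1/124) = 1.0056055492
Subtract 1: 1.0056055492 - 1 = 0.0056055492
Multiply by n: 124 * 0.0056055492 = 0.6950881008
Round to 4 dp: 0.6951

0.6951


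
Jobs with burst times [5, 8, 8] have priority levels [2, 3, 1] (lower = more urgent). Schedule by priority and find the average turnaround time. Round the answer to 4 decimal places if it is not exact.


Sort by priority (ascending = highest first):
Order: [(1, 8), (2, 5), (3, 8)]
Completion times:
  Priority 1, burst=8, C=8
  Priority 2, burst=5, C=13
  Priority 3, burst=8, C=21
Average turnaround = 42/3 = 14.0

14.0


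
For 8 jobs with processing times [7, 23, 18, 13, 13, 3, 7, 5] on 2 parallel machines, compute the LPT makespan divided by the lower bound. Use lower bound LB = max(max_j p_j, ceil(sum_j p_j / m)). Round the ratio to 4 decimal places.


LPT order: [23, 18, 13, 13, 7, 7, 5, 3]
Machine loads after assignment: [46, 43]
LPT makespan = 46
Lower bound = max(max_job, ceil(total/2)) = max(23, 45) = 45
Ratio = 46 / 45 = 1.0222

1.0222


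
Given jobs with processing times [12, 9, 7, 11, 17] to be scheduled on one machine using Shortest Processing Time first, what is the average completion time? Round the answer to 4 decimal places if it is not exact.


Sort jobs by processing time (SPT order): [7, 9, 11, 12, 17]
Compute completion times sequentially:
  Job 1: processing = 7, completes at 7
  Job 2: processing = 9, completes at 16
  Job 3: processing = 11, completes at 27
  Job 4: processing = 12, completes at 39
  Job 5: processing = 17, completes at 56
Sum of completion times = 145
Average completion time = 145/5 = 29.0

29.0


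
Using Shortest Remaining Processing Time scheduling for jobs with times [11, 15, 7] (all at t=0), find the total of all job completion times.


Since all jobs arrive at t=0, SRPT equals SPT ordering.
SPT order: [7, 11, 15]
Completion times:
  Job 1: p=7, C=7
  Job 2: p=11, C=18
  Job 3: p=15, C=33
Total completion time = 7 + 18 + 33 = 58

58


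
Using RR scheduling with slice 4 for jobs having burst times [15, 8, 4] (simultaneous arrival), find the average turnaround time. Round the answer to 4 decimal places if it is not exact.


Time quantum = 4
Execution trace:
  J1 runs 4 units, time = 4
  J2 runs 4 units, time = 8
  J3 runs 4 units, time = 12
  J1 runs 4 units, time = 16
  J2 runs 4 units, time = 20
  J1 runs 4 units, time = 24
  J1 runs 3 units, time = 27
Finish times: [27, 20, 12]
Average turnaround = 59/3 = 19.6667

19.6667


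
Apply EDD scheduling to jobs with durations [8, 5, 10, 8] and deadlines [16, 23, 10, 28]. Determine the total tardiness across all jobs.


Sort by due date (EDD order): [(10, 10), (8, 16), (5, 23), (8, 28)]
Compute completion times and tardiness:
  Job 1: p=10, d=10, C=10, tardiness=max(0,10-10)=0
  Job 2: p=8, d=16, C=18, tardiness=max(0,18-16)=2
  Job 3: p=5, d=23, C=23, tardiness=max(0,23-23)=0
  Job 4: p=8, d=28, C=31, tardiness=max(0,31-28)=3
Total tardiness = 5

5


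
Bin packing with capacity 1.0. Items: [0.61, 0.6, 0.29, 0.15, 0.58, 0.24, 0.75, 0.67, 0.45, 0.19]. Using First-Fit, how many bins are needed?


Place items sequentially using First-Fit:
  Item 0.61 -> new Bin 1
  Item 0.6 -> new Bin 2
  Item 0.29 -> Bin 1 (now 0.9)
  Item 0.15 -> Bin 2 (now 0.75)
  Item 0.58 -> new Bin 3
  Item 0.24 -> Bin 2 (now 0.99)
  Item 0.75 -> new Bin 4
  Item 0.67 -> new Bin 5
  Item 0.45 -> new Bin 6
  Item 0.19 -> Bin 3 (now 0.77)
Total bins used = 6

6
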